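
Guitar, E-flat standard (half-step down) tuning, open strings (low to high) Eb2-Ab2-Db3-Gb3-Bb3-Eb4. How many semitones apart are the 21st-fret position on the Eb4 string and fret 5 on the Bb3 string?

Eb4 at fret 21 → C6 (MIDI 84); Bb3 at fret 5 → Eb4 (MIDI 63).
84 − 63 = 21, so the two pitches are 21 semitones apart, with C6 the higher.

21 semitones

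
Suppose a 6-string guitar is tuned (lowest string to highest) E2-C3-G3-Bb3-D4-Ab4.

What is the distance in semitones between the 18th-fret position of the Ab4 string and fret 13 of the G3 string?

18 semitones

Ab4 at fret 18 → D6 (MIDI 86); G3 at fret 13 → Ab4 (MIDI 68).
86 − 68 = 18, so the two pitches are 18 semitones apart, with D6 the higher.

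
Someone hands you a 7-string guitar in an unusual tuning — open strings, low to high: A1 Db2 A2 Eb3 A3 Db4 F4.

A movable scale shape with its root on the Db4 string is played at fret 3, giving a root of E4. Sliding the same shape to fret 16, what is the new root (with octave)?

F5

Moving from fret 3 to fret 16 shifts the root by 13 semitones.
E4 up 13 semitones is F5.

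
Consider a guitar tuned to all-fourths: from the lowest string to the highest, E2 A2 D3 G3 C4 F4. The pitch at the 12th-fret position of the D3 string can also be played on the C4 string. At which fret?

2

Fret 12 on D3 is MIDI 50 + 12 = 62 (D4). On the C4 string (open MIDI 60), that pitch is 62 − 60 = fret 2.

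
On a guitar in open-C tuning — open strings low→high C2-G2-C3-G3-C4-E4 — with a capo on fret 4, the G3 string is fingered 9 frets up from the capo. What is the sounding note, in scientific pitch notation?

G#4

The capo raises the open G3 by 4 semitones to B3; fretting 9 more gives G3 + 4 + 9 = G3 + 13 semitones = G#4.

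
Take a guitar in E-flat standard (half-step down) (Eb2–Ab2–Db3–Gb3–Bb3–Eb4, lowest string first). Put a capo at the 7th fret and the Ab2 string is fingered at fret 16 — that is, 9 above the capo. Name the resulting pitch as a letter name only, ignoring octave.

The capo raises the open Ab2 by 7 semitones to Eb3; fretting 9 more gives Ab2 + 7 + 9 = Ab2 + 16 semitones, landing on C.

C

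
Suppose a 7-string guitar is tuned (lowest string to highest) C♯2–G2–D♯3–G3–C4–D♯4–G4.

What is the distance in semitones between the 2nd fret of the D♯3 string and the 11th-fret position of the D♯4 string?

21 semitones

D♯3 at fret 2 → F3 (MIDI 53); D♯4 at fret 11 → D5 (MIDI 74).
53 − 74 = -21, so the two pitches are 21 semitones apart, with D5 the higher.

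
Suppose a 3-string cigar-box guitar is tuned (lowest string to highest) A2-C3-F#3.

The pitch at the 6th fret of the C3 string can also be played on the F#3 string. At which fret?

C3 at fret 6 is C3 + 6 semitones = F#3.
The open F#3 string is 6 semitones above the open C3, so the same pitch on the F#3 string lies at fret 6 − 6 = 0.

0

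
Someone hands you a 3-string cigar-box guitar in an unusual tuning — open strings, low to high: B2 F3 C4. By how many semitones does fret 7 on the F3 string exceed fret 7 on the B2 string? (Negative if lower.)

F3 at fret 7 → C4 (MIDI 60); B2 at fret 7 → F#3 (MIDI 54).
60 − 54 = 6, so the two pitches are 6 semitones apart.

6 semitones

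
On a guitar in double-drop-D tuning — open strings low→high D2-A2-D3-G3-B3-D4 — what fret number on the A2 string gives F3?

8

F3 is 8 semitones above the open A2 (A–A#–B–C–C#–D–D#–E–F), so it sits at fret 8.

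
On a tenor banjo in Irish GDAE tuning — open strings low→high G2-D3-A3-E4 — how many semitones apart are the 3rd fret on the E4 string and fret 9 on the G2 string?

15 semitones

E4 at fret 3 → G4 (MIDI 67); G2 at fret 9 → E3 (MIDI 52).
67 − 52 = 15, so the two pitches are 15 semitones apart, with G4 the higher.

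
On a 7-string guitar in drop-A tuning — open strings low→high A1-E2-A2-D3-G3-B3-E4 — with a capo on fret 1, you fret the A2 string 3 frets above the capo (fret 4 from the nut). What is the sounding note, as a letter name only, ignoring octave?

The capo raises the open A2 by 1 semitone to A#2; fretting 3 more gives A2 + 1 + 3 = A2 + 4 semitones, landing on C#.

C#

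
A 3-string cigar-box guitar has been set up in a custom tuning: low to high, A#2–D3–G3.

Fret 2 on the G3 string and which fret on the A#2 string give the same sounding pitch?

11

Fret 2 on G3 is MIDI 55 + 2 = 57 (A3). On the A#2 string (open MIDI 46), that pitch is 57 − 46 = fret 11.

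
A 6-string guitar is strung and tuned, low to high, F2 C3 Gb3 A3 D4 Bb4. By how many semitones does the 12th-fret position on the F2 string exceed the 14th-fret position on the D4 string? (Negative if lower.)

F2 at fret 12 → F3 (MIDI 53); D4 at fret 14 → E5 (MIDI 76).
53 − 76 = -23, so the two pitches are 23 semitones apart.

-23 semitones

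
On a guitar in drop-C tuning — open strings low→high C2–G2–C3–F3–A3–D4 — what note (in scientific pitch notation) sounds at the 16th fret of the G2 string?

B3

The open G2 string plus 16 semitones: G–G#–A–A#–…–A–A#–B.
The walk passes from B into C once, so the octave number goes from 2 to 3.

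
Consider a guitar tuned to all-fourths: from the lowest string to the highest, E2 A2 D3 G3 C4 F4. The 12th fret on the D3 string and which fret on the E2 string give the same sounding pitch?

D3 at fret 12 is D3 + 12 semitones = D4.
The open E2 string is 10 semitones below the open D3, so the same pitch on the E2 string lies at fret 12 + 10 = 22.

22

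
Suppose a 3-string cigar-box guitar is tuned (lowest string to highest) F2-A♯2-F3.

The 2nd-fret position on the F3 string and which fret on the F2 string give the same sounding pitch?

14

F3 at fret 2 is F3 + 2 semitones = G3.
The open F2 string is 12 semitones below the open F3, so the same pitch on the F2 string lies at fret 2 + 12 = 14.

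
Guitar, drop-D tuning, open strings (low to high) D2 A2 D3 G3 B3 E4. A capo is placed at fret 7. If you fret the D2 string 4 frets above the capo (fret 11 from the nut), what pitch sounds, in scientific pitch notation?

C♯3

The capo raises the open D2 by 7 semitones to A2; fretting 4 more gives D2 + 7 + 4 = D2 + 11 semitones = C♯3.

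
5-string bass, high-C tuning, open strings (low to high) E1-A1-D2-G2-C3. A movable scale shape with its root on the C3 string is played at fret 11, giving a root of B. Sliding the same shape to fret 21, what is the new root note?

A

Moving from fret 11 to fret 21 shifts the root by 10 semitones.
B up 10 semitones is A.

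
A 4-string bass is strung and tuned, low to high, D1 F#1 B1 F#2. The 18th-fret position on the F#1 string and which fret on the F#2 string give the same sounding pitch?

6

F#1 at fret 18 is F#1 + 18 semitones = C3.
The open F#2 string is 12 semitones above the open F#1, so the same pitch on the F#2 string lies at fret 18 − 12 = 6.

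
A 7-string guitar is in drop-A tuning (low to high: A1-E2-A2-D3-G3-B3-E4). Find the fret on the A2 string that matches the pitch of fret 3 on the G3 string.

13

Fret 3 on G3 is MIDI 55 + 3 = 58 (A#3). On the A2 string (open MIDI 45), that pitch is 58 − 45 = fret 13.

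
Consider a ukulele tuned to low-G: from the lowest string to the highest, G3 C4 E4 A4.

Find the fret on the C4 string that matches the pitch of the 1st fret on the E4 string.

5

E4 at fret 1 is E4 + 1 semitone = F4.
The open C4 string is 4 semitones below the open E4, so the same pitch on the C4 string lies at fret 1 + 4 = 5.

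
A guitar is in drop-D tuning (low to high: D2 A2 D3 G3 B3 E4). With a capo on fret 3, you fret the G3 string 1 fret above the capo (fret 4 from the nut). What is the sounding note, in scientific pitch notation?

B3

The capo raises the open G3 by 3 semitones to A#3; fretting 1 more gives G3 + 3 + 1 = G3 + 4 semitones = B3.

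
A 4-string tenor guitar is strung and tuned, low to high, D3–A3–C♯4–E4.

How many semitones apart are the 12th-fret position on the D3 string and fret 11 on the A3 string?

D3 at fret 12 → D4 (MIDI 62); A3 at fret 11 → G♯4 (MIDI 68).
62 − 68 = -6, so the two pitches are 6 semitones apart, with G♯4 the higher.

6 semitones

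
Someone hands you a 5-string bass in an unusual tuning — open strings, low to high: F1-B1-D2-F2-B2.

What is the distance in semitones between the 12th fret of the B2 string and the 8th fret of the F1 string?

B2 at fret 12 → B3 (MIDI 59); F1 at fret 8 → Db2 (MIDI 37).
59 − 37 = 22, so the two pitches are 22 semitones apart, with B3 the higher.

22 semitones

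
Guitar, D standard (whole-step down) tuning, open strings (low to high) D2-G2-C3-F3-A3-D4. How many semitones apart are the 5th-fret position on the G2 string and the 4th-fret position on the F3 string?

9 semitones

G2 at fret 5 → C3 (MIDI 48); F3 at fret 4 → A3 (MIDI 57).
48 − 57 = -9, so the two pitches are 9 semitones apart, with A3 the higher.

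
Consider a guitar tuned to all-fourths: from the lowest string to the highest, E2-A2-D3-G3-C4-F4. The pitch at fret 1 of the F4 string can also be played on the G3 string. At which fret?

F4 at fret 1 is F4 + 1 semitone = F#4.
The open G3 string is 10 semitones below the open F4, so the same pitch on the G3 string lies at fret 1 + 10 = 11.

11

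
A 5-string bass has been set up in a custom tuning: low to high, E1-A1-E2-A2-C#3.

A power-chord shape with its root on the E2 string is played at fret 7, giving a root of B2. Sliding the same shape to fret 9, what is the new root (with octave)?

C#3

Moving from fret 7 to fret 9 shifts the root by 2 semitones.
B2 up 2 semitones is C#3.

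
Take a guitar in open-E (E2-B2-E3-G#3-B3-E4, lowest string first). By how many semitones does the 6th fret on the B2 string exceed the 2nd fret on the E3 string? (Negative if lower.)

B2 at fret 6 → F3 (MIDI 53); E3 at fret 2 → F#3 (MIDI 54).
53 − 54 = -1, so the two pitches are 1 semitone apart.

-1 semitone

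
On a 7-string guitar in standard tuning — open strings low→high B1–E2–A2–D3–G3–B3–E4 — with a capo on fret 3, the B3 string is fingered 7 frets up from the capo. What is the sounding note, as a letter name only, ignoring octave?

The capo raises the open B3 by 3 semitones to D4; fretting 7 more gives B3 + 3 + 7 = B3 + 10 semitones, landing on A.

A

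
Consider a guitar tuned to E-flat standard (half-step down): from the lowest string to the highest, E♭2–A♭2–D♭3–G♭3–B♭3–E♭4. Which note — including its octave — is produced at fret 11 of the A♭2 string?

G3

A♭2 is MIDI 44. Adding 11 gives 55, which is G3.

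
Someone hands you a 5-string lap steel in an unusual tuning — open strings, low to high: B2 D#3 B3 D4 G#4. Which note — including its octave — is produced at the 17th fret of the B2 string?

Each fret is one semitone, so B2 + 17 = E4.

E4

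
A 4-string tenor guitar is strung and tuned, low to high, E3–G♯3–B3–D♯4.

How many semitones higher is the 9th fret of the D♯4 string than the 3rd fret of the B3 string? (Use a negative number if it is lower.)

10 semitones

D♯4 at fret 9 → C5 (MIDI 72); B3 at fret 3 → D4 (MIDI 62).
72 − 62 = 10, so the two pitches are 10 semitones apart.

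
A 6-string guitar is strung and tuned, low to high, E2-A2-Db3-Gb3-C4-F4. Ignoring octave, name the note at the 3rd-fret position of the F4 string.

Ab

Each fret is one semitone, so F4 + 3 = Ab.
(Equivalently spelled G#.)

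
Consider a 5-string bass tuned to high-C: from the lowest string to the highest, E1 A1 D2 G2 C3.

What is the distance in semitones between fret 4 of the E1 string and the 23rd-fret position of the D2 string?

E1 at fret 4 → G#1 (MIDI 32); D2 at fret 23 → C#4 (MIDI 61).
32 − 61 = -29, so the two pitches are 29 semitones apart, with C#4 the higher.

29 semitones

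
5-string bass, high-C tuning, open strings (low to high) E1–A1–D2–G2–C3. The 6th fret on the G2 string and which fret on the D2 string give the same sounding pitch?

G2 at fret 6 is G2 + 6 semitones = C♯3.
The open D2 string is 5 semitones below the open G2, so the same pitch on the D2 string lies at fret 6 + 5 = 11.

11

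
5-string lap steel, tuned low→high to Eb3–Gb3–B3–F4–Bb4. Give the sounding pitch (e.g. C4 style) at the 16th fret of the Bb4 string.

D6

Each fret is one semitone, so Bb4 + 16 = D6.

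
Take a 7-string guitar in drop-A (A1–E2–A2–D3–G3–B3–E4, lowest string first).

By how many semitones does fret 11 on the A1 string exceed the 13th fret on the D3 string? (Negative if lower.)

A1 at fret 11 → G#2 (MIDI 44); D3 at fret 13 → D#4 (MIDI 63).
44 − 63 = -19, so the two pitches are 19 semitones apart.

-19 semitones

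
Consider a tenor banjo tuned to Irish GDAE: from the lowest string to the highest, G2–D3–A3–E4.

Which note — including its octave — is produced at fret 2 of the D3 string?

The open D3 string plus 2 semitones: D–D#–E.
No B→C boundary is crossed, so the octave stays at 3.

E3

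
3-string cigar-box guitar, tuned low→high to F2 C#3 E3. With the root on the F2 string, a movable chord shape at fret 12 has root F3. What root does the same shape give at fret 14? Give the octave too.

Moving from fret 12 to fret 14 shifts the root by 2 semitones.
F3 up 2 semitones is G3.

G3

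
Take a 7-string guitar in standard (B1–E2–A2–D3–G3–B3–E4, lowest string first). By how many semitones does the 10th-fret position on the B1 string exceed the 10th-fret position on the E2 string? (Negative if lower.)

B1 at fret 10 → A2 (MIDI 45); E2 at fret 10 → D3 (MIDI 50).
45 − 50 = -5, so the two pitches are 5 semitones apart.

-5 semitones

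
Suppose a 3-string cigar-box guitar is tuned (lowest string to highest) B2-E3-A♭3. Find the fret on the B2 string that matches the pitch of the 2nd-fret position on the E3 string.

E3 at fret 2 is E3 + 2 semitones = G♭3.
The open B2 string is 5 semitones below the open E3, so the same pitch on the B2 string lies at fret 2 + 5 = 7.

7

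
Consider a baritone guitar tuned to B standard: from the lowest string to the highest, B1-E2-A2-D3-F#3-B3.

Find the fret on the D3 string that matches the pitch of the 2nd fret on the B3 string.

Fret 2 on B3 is MIDI 59 + 2 = 61 (C#4). On the D3 string (open MIDI 50), that pitch is 61 − 50 = fret 11.

11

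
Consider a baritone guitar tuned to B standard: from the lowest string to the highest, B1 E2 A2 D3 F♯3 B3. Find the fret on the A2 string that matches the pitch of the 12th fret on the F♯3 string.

F♯3 at fret 12 is F♯3 + 12 semitones = F♯4.
The open A2 string is 9 semitones below the open F♯3, so the same pitch on the A2 string lies at fret 12 + 9 = 21.

21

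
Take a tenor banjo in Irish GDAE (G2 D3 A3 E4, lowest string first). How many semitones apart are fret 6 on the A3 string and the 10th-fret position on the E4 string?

11 semitones

A3 at fret 6 → D#4 (MIDI 63); E4 at fret 10 → D5 (MIDI 74).
63 − 74 = -11, so the two pitches are 11 semitones apart, with D5 the higher.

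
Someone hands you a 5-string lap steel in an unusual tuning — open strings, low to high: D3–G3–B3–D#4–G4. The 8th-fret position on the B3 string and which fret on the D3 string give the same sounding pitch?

17

B3 at fret 8 is B3 + 8 semitones = G4.
The open D3 string is 9 semitones below the open B3, so the same pitch on the D3 string lies at fret 8 + 9 = 17.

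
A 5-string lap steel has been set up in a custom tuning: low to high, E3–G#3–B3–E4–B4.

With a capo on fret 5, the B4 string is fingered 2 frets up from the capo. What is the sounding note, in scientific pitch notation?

F#5

The capo raises the open B4 by 5 semitones to E5; fretting 2 more gives B4 + 5 + 2 = B4 + 7 semitones = F#5.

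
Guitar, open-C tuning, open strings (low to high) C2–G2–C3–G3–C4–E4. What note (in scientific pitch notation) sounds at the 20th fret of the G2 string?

G2 is MIDI 43. Adding 20 gives 63, which is D#4.

D#4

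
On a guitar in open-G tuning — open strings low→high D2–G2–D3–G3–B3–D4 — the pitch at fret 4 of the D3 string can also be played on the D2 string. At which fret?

16

D3 at fret 4 is D3 + 4 semitones = F#3.
The open D2 string is 12 semitones below the open D3, so the same pitch on the D2 string lies at fret 4 + 12 = 16.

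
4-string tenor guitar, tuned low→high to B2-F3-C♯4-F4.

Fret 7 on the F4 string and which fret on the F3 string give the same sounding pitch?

F4 at fret 7 is F4 + 7 semitones = C5.
The open F3 string is 12 semitones below the open F4, so the same pitch on the F3 string lies at fret 7 + 12 = 19.

19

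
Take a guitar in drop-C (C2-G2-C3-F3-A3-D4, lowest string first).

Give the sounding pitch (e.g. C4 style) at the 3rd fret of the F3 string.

Each fret is one semitone, so F3 + 3 = G#3.

G#3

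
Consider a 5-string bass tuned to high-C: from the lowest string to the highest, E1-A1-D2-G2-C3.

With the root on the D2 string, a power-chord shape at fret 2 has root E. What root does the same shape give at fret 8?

Moving from fret 2 to fret 8 shifts the root by 6 semitones.
E up 6 semitones is A#.

A#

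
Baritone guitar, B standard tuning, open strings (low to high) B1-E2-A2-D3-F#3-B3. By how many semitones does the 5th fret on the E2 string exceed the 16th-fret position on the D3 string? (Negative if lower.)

E2 at fret 5 → A2 (MIDI 45); D3 at fret 16 → F#4 (MIDI 66).
45 − 66 = -21, so the two pitches are 21 semitones apart.

-21 semitones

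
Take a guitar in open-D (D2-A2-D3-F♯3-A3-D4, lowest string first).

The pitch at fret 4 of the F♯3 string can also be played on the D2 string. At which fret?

20

F♯3 at fret 4 is F♯3 + 4 semitones = A♯3.
The open D2 string is 16 semitones below the open F♯3, so the same pitch on the D2 string lies at fret 4 + 16 = 20.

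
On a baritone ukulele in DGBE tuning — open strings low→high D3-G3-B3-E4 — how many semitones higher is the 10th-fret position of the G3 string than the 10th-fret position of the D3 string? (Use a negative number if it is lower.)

5 semitones

G3 at fret 10 → F4 (MIDI 65); D3 at fret 10 → C4 (MIDI 60).
65 − 60 = 5, so the two pitches are 5 semitones apart.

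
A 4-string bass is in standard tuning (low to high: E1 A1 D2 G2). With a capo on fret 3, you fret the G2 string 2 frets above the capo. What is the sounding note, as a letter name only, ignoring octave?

The capo raises the open G2 by 3 semitones to A#2; fretting 2 more gives G2 + 3 + 2 = G2 + 5 semitones, landing on C.

C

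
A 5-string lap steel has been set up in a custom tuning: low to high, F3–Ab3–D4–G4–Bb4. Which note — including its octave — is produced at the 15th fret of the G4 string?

The open G4 string plus 15 semitones: G–Ab–A–Bb–…–Ab–A–Bb.
The walk passes from B into C once, so the octave number goes from 4 to 5.

Bb5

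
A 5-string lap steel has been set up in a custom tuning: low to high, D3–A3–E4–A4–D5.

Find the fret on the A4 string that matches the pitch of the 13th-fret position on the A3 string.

1

A3 at fret 13 is A3 + 13 semitones = A♯4.
The open A4 string is 12 semitones above the open A3, so the same pitch on the A4 string lies at fret 13 − 12 = 1.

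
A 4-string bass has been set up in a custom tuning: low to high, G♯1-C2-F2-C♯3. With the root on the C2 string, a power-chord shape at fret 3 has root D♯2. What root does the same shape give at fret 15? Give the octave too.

Moving from fret 3 to fret 15 shifts the root by 12 semitones.
D♯2 up 12 semitones is D♯3.

D♯3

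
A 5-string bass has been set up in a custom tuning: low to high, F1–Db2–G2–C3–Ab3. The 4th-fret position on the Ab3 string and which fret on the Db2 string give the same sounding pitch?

23

Ab3 at fret 4 is Ab3 + 4 semitones = C4.
The open Db2 string is 19 semitones below the open Ab3, so the same pitch on the Db2 string lies at fret 4 + 19 = 23.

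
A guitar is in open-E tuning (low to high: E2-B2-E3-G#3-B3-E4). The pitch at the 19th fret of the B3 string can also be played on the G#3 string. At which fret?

22

Fret 19 on B3 is MIDI 59 + 19 = 78 (F#5). On the G#3 string (open MIDI 56), that pitch is 78 − 56 = fret 22.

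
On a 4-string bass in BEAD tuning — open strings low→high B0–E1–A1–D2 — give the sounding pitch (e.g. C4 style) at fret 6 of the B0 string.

The open B0 string plus 6 semitones: B–C–C#–D–D#–E–F.
The walk passes from B into C once, so the octave number goes from 0 to 1.

F1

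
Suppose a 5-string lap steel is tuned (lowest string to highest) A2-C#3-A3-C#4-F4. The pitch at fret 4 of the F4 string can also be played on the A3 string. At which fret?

Fret 4 on F4 is MIDI 65 + 4 = 69 (A4). On the A3 string (open MIDI 57), that pitch is 69 − 57 = fret 12.

12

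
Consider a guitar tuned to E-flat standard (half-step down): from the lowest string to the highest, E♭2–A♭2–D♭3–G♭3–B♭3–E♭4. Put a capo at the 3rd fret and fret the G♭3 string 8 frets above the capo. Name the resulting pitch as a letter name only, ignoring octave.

The capo raises the open G♭3 by 3 semitones to A3; fretting 8 more gives G♭3 + 3 + 8 = G♭3 + 11 semitones, landing on F.

F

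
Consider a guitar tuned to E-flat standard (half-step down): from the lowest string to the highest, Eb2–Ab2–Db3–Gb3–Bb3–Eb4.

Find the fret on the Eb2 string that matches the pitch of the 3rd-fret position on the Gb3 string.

18

Fret 3 on Gb3 is MIDI 54 + 3 = 57 (A3). On the Eb2 string (open MIDI 39), that pitch is 57 − 39 = fret 18.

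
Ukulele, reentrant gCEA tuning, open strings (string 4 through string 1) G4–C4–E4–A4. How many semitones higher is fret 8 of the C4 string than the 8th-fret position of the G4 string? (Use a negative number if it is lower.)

-7 semitones

C4 at fret 8 → G#4 (MIDI 68); G4 at fret 8 → D#5 (MIDI 75).
68 − 75 = -7, so the two pitches are 7 semitones apart.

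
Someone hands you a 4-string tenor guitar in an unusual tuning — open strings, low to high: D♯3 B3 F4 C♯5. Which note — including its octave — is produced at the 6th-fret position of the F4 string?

F4 is MIDI 65. Adding 6 gives 71, which is B4.

B4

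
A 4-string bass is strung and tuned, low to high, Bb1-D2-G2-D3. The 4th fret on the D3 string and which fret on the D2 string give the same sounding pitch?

16

D3 at fret 4 is D3 + 4 semitones = Gb3.
The open D2 string is 12 semitones below the open D3, so the same pitch on the D2 string lies at fret 4 + 12 = 16.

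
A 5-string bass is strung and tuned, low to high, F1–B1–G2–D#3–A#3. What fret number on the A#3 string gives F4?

7

F4 is 7 semitones above the open A#3 (A#–B–C–C#–D–D#–E–F), so it sits at fret 7.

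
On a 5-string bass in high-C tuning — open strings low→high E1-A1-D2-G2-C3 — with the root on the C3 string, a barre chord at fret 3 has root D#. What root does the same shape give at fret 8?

Moving from fret 3 to fret 8 shifts the root by 5 semitones.
D# up 5 semitones is G#.

G#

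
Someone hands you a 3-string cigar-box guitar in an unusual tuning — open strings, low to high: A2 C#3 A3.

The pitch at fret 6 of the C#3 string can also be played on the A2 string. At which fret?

Fret 6 on C#3 is MIDI 49 + 6 = 55 (G3). On the A2 string (open MIDI 45), that pitch is 55 − 45 = fret 10.

10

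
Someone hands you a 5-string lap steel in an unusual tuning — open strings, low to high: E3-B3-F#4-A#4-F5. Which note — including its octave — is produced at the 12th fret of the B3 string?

B4

The open B3 string plus 12 semitones: B–C–C#–D–…–A–A#–B.
The walk passes from B into C once, so the octave number goes from 3 to 4.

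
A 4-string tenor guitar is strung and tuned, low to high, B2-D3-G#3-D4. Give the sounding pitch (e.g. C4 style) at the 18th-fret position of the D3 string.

G#4

Each fret is one semitone, so D3 + 18 = G#4.
(Equivalently spelled Ab4.)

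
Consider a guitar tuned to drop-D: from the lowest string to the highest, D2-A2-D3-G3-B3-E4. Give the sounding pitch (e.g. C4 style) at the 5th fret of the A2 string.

D3

A2 is MIDI 45. Adding 5 gives 50, which is D3.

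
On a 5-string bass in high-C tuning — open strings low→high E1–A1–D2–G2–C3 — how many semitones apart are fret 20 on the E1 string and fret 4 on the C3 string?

4 semitones

E1 at fret 20 → C3 (MIDI 48); C3 at fret 4 → E3 (MIDI 52).
48 − 52 = -4, so the two pitches are 4 semitones apart, with E3 the higher.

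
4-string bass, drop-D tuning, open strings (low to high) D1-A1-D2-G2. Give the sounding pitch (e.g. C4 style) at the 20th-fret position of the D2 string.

Each fret is one semitone, so D2 + 20 = A♯3.

A♯3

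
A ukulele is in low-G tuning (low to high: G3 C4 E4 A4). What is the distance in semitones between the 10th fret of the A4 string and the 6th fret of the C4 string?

A4 at fret 10 → G5 (MIDI 79); C4 at fret 6 → F♯4 (MIDI 66).
79 − 66 = 13, so the two pitches are 13 semitones apart, with G5 the higher.

13 semitones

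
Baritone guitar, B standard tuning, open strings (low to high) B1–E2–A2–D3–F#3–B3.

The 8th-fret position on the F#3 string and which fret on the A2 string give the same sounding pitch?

Fret 8 on F#3 is MIDI 54 + 8 = 62 (D4). On the A2 string (open MIDI 45), that pitch is 62 − 45 = fret 17.

17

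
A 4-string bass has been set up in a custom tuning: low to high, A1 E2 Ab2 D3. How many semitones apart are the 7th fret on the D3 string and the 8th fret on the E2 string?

9 semitones

D3 at fret 7 → A3 (MIDI 57); E2 at fret 8 → C3 (MIDI 48).
57 − 48 = 9, so the two pitches are 9 semitones apart, with A3 the higher.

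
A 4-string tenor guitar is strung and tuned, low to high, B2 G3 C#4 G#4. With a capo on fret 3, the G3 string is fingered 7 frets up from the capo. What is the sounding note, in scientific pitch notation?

The capo raises the open G3 by 3 semitones to A#3; fretting 7 more gives G3 + 3 + 7 = G3 + 10 semitones = F4.

F4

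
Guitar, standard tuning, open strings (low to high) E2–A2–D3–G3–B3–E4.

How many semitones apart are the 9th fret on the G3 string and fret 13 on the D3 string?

G3 at fret 9 → E4 (MIDI 64); D3 at fret 13 → D♯4 (MIDI 63).
64 − 63 = 1, so the two pitches are 1 semitone apart, with E4 the higher.

1 semitone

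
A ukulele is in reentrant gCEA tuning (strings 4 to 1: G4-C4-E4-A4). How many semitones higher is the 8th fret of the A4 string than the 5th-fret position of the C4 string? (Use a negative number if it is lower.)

12 semitones

A4 at fret 8 → F5 (MIDI 77); C4 at fret 5 → F4 (MIDI 65).
77 − 65 = 12, so the two pitches are 12 semitones apart.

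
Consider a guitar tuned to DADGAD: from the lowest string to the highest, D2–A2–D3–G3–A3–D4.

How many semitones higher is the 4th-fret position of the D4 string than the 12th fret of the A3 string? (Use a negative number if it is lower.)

D4 at fret 4 → F♯4 (MIDI 66); A3 at fret 12 → A4 (MIDI 69).
66 − 69 = -3, so the two pitches are 3 semitones apart.

-3 semitones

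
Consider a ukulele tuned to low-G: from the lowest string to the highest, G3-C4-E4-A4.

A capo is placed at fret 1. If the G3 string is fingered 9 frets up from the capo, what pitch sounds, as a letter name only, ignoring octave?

F

The capo raises the open G3 by 1 semitone to G♯3; fretting 9 more gives G3 + 1 + 9 = G3 + 10 semitones, landing on F.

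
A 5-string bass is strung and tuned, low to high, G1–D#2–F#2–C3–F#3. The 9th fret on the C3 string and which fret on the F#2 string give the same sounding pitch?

15

Fret 9 on C3 is MIDI 48 + 9 = 57 (A3). On the F#2 string (open MIDI 42), that pitch is 57 − 42 = fret 15.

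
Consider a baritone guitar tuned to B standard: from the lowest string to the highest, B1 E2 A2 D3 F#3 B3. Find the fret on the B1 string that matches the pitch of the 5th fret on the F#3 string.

24

F#3 at fret 5 is F#3 + 5 semitones = B3.
The open B1 string is 19 semitones below the open F#3, so the same pitch on the B1 string lies at fret 5 + 19 = 24.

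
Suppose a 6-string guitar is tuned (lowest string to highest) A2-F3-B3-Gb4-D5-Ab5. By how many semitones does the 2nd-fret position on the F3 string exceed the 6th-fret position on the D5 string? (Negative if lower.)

-25 semitones

F3 at fret 2 → G3 (MIDI 55); D5 at fret 6 → Ab5 (MIDI 80).
55 − 80 = -25, so the two pitches are 25 semitones apart.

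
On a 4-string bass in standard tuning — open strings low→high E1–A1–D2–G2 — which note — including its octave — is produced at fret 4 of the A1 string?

The open A1 string plus 4 semitones: A–A#–B–C–C#.
The walk passes from B into C once, so the octave number goes from 1 to 2.
(Equivalently spelled Db2.)

C#2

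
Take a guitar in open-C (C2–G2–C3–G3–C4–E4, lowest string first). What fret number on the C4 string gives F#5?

18

F#5 is 18 semitones above the open C4 (C–C#–D–D#–…–E–F–F#), so it sits at fret 18.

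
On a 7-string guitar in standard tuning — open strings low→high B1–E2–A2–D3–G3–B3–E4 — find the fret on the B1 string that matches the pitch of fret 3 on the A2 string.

13

Fret 3 on A2 is MIDI 45 + 3 = 48 (C3). On the B1 string (open MIDI 35), that pitch is 48 − 35 = fret 13.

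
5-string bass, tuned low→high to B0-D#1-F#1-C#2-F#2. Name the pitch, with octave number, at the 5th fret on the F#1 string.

B1

Each fret is one semitone, so F#1 + 5 = B1.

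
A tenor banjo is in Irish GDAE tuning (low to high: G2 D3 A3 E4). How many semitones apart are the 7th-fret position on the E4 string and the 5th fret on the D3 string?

16 semitones

E4 at fret 7 → B4 (MIDI 71); D3 at fret 5 → G3 (MIDI 55).
71 − 55 = 16, so the two pitches are 16 semitones apart, with B4 the higher.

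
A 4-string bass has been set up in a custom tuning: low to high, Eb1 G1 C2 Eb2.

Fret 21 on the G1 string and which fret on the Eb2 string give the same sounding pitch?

13

G1 at fret 21 is G1 + 21 semitones = E3.
The open Eb2 string is 8 semitones above the open G1, so the same pitch on the Eb2 string lies at fret 21 − 8 = 13.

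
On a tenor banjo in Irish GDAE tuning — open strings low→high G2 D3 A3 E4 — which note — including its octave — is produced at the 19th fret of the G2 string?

Each fret is one semitone, so G2 + 19 = D4.

D4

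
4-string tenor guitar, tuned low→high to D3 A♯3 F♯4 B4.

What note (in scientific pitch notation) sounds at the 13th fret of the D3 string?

D3 is MIDI 50. Adding 13 gives 63, which is D♯4.
(Equivalently spelled E♭4.)

D♯4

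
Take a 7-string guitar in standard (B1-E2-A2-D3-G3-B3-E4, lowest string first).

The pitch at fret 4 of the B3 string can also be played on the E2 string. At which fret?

B3 at fret 4 is B3 + 4 semitones = D#4.
The open E2 string is 19 semitones below the open B3, so the same pitch on the E2 string lies at fret 4 + 19 = 23.

23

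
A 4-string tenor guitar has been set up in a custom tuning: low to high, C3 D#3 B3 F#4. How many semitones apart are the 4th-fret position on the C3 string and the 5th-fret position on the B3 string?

C3 at fret 4 → E3 (MIDI 52); B3 at fret 5 → E4 (MIDI 64).
52 − 64 = -12, so the two pitches are 12 semitones apart, with E4 the higher.

12 semitones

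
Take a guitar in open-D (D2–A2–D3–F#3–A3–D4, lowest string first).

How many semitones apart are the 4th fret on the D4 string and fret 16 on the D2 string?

D4 at fret 4 → F#4 (MIDI 66); D2 at fret 16 → F#3 (MIDI 54).
66 − 54 = 12, so the two pitches are 12 semitones apart, with F#4 the higher.

12 semitones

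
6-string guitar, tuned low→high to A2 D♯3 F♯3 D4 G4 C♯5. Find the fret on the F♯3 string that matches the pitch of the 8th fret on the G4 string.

Fret 8 on G4 is MIDI 67 + 8 = 75 (D♯5). On the F♯3 string (open MIDI 54), that pitch is 75 − 54 = fret 21.

21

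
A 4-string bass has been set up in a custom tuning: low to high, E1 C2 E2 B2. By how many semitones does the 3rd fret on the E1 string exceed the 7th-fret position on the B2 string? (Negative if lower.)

E1 at fret 3 → G1 (MIDI 31); B2 at fret 7 → Gb3 (MIDI 54).
31 − 54 = -23, so the two pitches are 23 semitones apart.

-23 semitones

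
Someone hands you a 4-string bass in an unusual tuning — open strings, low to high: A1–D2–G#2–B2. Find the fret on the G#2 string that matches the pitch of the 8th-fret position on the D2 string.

2

D2 at fret 8 is D2 + 8 semitones = A#2.
The open G#2 string is 6 semitones above the open D2, so the same pitch on the G#2 string lies at fret 8 − 6 = 2.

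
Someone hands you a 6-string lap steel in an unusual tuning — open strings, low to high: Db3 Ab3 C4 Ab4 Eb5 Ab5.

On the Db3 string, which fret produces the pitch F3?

F3 is 4 semitones above the open Db3 (Db–D–Eb–E–F), so it sits at fret 4.

4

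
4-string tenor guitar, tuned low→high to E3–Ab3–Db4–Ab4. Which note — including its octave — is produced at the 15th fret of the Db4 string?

Db4 is MIDI 61. Adding 15 gives 76, which is E5.

E5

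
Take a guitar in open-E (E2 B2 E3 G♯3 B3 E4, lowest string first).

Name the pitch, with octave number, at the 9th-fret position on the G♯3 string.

F4

The open G♯3 string plus 9 semitones: G#–A–A#–B–C–C#–D–D#–E–F.
The walk passes from B into C once, so the octave number goes from 3 to 4.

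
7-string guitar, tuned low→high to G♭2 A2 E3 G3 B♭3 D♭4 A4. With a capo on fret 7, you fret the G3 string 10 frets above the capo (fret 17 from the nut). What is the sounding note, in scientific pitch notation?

The capo raises the open G3 by 7 semitones to D4; fretting 10 more gives G3 + 7 + 10 = G3 + 17 semitones = C5.

C5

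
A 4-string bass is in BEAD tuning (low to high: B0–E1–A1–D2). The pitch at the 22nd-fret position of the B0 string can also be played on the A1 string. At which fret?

B0 at fret 22 is B0 + 22 semitones = A2.
The open A1 string is 10 semitones above the open B0, so the same pitch on the A1 string lies at fret 22 − 10 = 12.

12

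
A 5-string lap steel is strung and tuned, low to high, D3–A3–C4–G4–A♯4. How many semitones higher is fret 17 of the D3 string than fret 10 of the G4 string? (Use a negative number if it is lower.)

D3 at fret 17 → G4 (MIDI 67); G4 at fret 10 → F5 (MIDI 77).
67 − 77 = -10, so the two pitches are 10 semitones apart.

-10 semitones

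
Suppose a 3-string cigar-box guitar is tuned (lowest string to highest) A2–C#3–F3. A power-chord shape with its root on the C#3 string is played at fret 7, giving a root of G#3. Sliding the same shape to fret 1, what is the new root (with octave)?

D3

Moving from fret 7 to fret 1 shifts the root by -6 semitones.
G#3 down 6 semitones is D3.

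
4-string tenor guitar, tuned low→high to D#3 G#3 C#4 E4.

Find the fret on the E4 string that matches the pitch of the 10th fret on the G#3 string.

Fret 10 on G#3 is MIDI 56 + 10 = 66 (F#4). On the E4 string (open MIDI 64), that pitch is 66 − 64 = fret 2.

2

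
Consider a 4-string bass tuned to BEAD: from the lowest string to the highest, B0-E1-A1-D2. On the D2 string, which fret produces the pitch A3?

A3 is 19 semitones above the open D2 (D–D#–E–F–…–G–G#–A), so it sits at fret 19.

19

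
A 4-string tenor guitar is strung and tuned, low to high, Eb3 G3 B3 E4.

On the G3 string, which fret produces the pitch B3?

4

B3 is 4 semitones above the open G3 (G–Ab–A–Bb–B), so it sits at fret 4.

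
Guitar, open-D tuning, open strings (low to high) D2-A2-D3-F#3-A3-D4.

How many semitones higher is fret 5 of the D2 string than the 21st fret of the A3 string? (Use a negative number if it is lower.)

D2 at fret 5 → G2 (MIDI 43); A3 at fret 21 → F#5 (MIDI 78).
43 − 78 = -35, so the two pitches are 35 semitones apart.

-35 semitones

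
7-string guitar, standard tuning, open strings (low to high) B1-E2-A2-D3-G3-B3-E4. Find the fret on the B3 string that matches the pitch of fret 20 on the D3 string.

Fret 20 on D3 is MIDI 50 + 20 = 70 (A♯4). On the B3 string (open MIDI 59), that pitch is 70 − 59 = fret 11.

11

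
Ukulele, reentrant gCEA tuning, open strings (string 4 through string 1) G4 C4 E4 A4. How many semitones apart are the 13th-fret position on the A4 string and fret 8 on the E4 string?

10 semitones

A4 at fret 13 → A#5 (MIDI 82); E4 at fret 8 → C5 (MIDI 72).
82 − 72 = 10, so the two pitches are 10 semitones apart, with A#5 the higher.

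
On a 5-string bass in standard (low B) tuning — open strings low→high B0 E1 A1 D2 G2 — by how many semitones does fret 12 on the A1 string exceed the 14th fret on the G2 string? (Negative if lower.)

-12 semitones

A1 at fret 12 → A2 (MIDI 45); G2 at fret 14 → A3 (MIDI 57).
45 − 57 = -12, so the two pitches are 12 semitones apart.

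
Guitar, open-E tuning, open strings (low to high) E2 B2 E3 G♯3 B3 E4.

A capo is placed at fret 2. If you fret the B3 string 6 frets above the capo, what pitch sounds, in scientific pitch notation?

G4

The capo raises the open B3 by 2 semitones to C♯4; fretting 6 more gives B3 + 2 + 6 = B3 + 8 semitones = G4.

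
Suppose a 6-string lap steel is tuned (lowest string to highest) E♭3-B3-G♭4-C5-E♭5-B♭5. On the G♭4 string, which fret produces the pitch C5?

C5 is 6 semitones above the open G♭4 (Gb–G–Ab–A–Bb–B–C), so it sits at fret 6.

6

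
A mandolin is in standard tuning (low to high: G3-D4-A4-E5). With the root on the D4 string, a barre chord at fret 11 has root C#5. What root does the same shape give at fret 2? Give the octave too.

E4

Moving from fret 11 to fret 2 shifts the root by -9 semitones.
C#5 down 9 semitones is E4.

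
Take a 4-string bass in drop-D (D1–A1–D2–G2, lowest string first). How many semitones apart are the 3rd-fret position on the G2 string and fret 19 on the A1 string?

6 semitones

G2 at fret 3 → A♯2 (MIDI 46); A1 at fret 19 → E3 (MIDI 52).
46 − 52 = -6, so the two pitches are 6 semitones apart, with E3 the higher.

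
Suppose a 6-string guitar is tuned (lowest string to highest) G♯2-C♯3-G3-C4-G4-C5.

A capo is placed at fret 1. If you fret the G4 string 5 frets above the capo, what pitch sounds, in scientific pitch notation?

C♯5

The capo raises the open G4 by 1 semitone to G♯4; fretting 5 more gives G4 + 1 + 5 = G4 + 6 semitones = C♯5.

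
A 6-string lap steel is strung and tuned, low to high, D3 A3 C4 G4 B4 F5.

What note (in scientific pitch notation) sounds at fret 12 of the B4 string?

B5

B4 is MIDI 71. Adding 12 gives 83, which is B5.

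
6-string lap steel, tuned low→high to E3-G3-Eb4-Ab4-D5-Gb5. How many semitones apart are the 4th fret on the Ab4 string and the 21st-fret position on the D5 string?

Ab4 at fret 4 → C5 (MIDI 72); D5 at fret 21 → B6 (MIDI 95).
72 − 95 = -23, so the two pitches are 23 semitones apart, with B6 the higher.

23 semitones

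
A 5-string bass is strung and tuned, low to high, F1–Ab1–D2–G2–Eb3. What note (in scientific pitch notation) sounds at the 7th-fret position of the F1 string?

F1 is MIDI 29. Adding 7 gives 36, which is C2.

C2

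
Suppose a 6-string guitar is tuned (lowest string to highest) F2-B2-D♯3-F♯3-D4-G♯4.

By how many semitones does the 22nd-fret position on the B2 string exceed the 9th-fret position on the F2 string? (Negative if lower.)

B2 at fret 22 → A4 (MIDI 69); F2 at fret 9 → D3 (MIDI 50).
69 − 50 = 19, so the two pitches are 19 semitones apart.

19 semitones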